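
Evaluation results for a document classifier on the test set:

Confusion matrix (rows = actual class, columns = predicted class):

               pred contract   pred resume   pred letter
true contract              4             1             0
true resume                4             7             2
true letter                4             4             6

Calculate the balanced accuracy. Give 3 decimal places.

0.589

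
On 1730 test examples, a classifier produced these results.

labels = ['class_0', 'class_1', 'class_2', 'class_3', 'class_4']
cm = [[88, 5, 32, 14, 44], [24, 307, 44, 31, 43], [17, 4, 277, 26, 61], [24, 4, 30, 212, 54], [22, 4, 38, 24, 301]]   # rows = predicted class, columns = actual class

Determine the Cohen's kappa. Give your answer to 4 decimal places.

0.6002

Observed agreement pₒ = trace/N = 1185/1730 = 0.68497
Expected agreement pₑ = Σ (rowᵢ·colᵢ)/N² = (175·183 + 324·449 + 421·385 + 307·324 + 503·389)/1730² = 0.21208
κ = (pₒ − pₑ)/(1 − pₑ) = (0.68497 − 0.21208)/(1 − 0.21208) = 0.6002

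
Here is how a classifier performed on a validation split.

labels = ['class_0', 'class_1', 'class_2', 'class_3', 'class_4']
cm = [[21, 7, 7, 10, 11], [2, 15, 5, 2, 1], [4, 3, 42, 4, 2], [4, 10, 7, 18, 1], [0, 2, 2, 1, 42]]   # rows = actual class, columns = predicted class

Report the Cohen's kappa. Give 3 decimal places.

Observed agreement pₒ = trace/N = 138/223 = 0.6188
Expected agreement pₑ = Σ (rowᵢ·colᵢ)/N² = (56·31 + 25·37 + 55·63 + 40·35 + 47·57)/223² = 0.2052
κ = (pₒ − pₑ)/(1 − pₑ) = (0.6188 − 0.2052)/(1 − 0.2052) = 0.520

0.520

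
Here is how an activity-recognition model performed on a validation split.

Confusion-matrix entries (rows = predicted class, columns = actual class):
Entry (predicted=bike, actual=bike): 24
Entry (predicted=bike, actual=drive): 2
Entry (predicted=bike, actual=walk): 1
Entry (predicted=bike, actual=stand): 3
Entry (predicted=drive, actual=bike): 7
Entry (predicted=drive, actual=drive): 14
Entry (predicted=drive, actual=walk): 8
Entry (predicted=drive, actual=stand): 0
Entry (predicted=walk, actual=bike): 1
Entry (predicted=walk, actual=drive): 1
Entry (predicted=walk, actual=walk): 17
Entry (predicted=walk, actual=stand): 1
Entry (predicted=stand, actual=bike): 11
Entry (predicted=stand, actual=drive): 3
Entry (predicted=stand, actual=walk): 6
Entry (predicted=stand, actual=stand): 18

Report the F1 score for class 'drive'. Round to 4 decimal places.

0.5714

Treat 'drive' as positive and all other classes as negative.
F1 score = 2·TP/(2·TP+FP+FN).
drive: TP=14, FP=7+8+0=15, FN=2+1+3=6 → 28/49 = 0.57143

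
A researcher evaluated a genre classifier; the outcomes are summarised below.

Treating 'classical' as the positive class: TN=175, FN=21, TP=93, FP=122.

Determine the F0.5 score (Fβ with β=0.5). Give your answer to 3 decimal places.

Fβ = (1+β²)·TP / ((1+β²)·TP + β²·FN + FP), with β²=1/4
= 1.25·93 / (1.25·93 + 0.25·21 + 122) = 0.477

0.477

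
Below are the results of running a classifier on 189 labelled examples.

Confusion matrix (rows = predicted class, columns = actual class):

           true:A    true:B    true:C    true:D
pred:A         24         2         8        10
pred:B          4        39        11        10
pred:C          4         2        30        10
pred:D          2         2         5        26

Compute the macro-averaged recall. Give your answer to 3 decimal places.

0.648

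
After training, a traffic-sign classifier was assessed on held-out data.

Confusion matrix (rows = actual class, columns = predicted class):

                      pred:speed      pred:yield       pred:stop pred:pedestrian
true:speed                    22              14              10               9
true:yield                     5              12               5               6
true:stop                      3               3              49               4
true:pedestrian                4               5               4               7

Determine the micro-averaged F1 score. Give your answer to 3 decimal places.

0.556

Micro-averaging pools counts across classes: ΣTP=90, ΣFP=72, ΣFN=72.
Micro-F1 score = 2·TP/(2·TP+FP+FN) on pooled counts = 0.556 (equals overall accuracy in single-label multiclass).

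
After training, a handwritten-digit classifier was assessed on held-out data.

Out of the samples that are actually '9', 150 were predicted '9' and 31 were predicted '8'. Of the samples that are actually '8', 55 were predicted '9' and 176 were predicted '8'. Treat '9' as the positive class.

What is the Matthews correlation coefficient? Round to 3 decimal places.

0.586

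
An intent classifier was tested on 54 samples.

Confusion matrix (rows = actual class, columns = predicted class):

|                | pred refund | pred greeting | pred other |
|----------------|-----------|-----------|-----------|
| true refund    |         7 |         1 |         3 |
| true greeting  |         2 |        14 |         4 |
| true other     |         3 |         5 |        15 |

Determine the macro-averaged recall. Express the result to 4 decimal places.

Per-class recall (TP/(TP+FN)):
  refund: TP=7, FN=1+3=4 → 7/11 = 0.63636
  greeting: TP=14, FN=2+4=6 → 14/20 = 0.70000
  other: TP=15, FN=3+5=8 → 15/23 = 0.65217
Macro-recall = mean = (0.63636 + 0.70000 + 0.65217) / 3 = 0.6628

0.6628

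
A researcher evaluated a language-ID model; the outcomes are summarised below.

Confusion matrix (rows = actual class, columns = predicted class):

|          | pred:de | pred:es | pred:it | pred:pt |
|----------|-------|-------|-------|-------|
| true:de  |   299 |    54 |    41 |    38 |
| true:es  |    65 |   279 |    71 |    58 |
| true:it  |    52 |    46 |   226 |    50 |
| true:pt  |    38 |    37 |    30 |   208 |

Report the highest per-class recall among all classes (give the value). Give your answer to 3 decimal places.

0.692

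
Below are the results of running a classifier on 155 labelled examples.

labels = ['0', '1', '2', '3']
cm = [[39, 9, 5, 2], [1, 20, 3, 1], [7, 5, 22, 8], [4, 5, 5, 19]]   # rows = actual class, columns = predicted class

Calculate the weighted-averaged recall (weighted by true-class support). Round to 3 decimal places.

Per-class recall (TP/(TP+FN)):
  0: TP=39, FN=9+5+2=16 → 39/55 = 0.7091
  1: TP=20, FN=1+3+1=5 → 20/25 = 0.8000
  2: TP=22, FN=7+5+8=20 → 22/42 = 0.5238
  3: TP=19, FN=4+5+5=14 → 19/33 = 0.5758
Weighted-recall = Σ (supportᵢ/N)·recallᵢ with N=155: (55/155)·0.7091 + (25/155)·0.8000 + (42/155)·0.5238 + (33/155)·0.5758 = 0.645

0.645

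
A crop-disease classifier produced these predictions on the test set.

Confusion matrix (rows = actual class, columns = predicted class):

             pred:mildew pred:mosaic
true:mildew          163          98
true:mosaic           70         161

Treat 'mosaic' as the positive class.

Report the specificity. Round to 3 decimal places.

Specificity = TN/(TN+FP) = 163/(163+98) = 0.625

0.625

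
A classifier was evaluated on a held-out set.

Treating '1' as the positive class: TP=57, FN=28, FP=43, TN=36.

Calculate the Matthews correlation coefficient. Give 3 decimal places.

0.129

MCC = (TP·TN − FP·FN) / √((TP+FP)(TP+FN)(TN+FP)(TN+FN))
Numerator = 57·36 − 43·28 = 848
Denominator = √(100·85·79·64) = √42976000 = 6555.6083
MCC = 848 / 6555.6083 = 0.129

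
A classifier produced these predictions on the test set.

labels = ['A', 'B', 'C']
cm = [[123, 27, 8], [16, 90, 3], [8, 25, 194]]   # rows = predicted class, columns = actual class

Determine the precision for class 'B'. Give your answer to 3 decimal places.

One-vs-rest for 'B': TP = diagonal; FP = other classes predicted 'B'; FN = 'B' predicted as other.
precision = TP/(TP+FP).
B: TP=90, FP=16+3=19 → 90/109 = 0.8257

0.826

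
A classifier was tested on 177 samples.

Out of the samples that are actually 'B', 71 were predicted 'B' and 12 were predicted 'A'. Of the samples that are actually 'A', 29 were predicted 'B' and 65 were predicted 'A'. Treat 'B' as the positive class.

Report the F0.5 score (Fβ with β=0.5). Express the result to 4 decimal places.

Fβ = (1+β²)·TP / ((1+β²)·TP + β²·FN + FP), with β²=1/4
= 1.25·71 / (1.25·71 + 0.25·12 + 29) = 0.7350

0.7350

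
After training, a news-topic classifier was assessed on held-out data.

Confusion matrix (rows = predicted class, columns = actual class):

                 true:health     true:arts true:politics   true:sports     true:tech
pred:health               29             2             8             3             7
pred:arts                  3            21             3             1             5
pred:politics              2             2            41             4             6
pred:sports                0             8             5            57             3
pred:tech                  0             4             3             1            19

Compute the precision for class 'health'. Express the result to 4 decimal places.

0.5918

Take TP from the diagonal, FP from the rest of the 'health' prediction marginal, FN from the rest of the 'health' actual marginal.
precision = TP/(TP+FP).
health: TP=29, FP=2+8+3+7=20 → 29/49 = 0.59184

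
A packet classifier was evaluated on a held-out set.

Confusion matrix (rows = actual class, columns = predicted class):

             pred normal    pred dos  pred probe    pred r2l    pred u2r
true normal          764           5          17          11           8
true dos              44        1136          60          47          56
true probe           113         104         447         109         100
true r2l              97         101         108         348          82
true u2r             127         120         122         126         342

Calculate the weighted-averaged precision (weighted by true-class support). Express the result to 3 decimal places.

Per-class precision (TP/(TP+FP)):
  normal: TP=764, FP=44+113+97+127=381 → 764/1145 = 0.6672
  dos: TP=1136, FP=5+104+101+120=330 → 1136/1466 = 0.7749
  probe: TP=447, FP=17+60+108+122=307 → 447/754 = 0.5928
  r2l: TP=348, FP=11+47+109+126=293 → 348/641 = 0.5429
  u2r: TP=342, FP=8+56+100+82=246 → 342/588 = 0.5816
Weighted-precision = Σ (supportᵢ/N)·precisionᵢ with N=4594: (805/4594)·0.6672 + (1343/4594)·0.7749 + (873/4594)·0.5928 + (736/4594)·0.5429 + (837/4594)·0.5816 = 0.649

0.649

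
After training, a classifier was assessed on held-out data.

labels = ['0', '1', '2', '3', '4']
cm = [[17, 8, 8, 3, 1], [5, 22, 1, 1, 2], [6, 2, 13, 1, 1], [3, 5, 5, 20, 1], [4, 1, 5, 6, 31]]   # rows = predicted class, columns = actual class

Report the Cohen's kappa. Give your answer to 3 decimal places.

Observed agreement pₒ = trace/N = 103/172 = 0.5988
Expected agreement pₑ = Σ (rowᵢ·colᵢ)/N² = (35·37 + 38·31 + 32·23 + 31·34 + 36·47)/172² = 0.2013
κ = (pₒ − pₑ)/(1 − pₑ) = (0.5988 − 0.2013)/(1 − 0.2013) = 0.498

0.498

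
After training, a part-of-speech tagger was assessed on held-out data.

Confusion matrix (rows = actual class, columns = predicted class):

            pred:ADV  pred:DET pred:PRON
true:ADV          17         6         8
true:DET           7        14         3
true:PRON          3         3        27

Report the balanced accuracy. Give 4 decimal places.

Balanced accuracy = mean of per-class recall.
  ADV: recall = 17/31 = 0.54839
  DET: recall = 14/24 = 0.58333
  PRON: recall = 27/33 = 0.81818
Mean = (0.54839 + 0.58333 + 0.81818) / 3 = 0.6500

0.6500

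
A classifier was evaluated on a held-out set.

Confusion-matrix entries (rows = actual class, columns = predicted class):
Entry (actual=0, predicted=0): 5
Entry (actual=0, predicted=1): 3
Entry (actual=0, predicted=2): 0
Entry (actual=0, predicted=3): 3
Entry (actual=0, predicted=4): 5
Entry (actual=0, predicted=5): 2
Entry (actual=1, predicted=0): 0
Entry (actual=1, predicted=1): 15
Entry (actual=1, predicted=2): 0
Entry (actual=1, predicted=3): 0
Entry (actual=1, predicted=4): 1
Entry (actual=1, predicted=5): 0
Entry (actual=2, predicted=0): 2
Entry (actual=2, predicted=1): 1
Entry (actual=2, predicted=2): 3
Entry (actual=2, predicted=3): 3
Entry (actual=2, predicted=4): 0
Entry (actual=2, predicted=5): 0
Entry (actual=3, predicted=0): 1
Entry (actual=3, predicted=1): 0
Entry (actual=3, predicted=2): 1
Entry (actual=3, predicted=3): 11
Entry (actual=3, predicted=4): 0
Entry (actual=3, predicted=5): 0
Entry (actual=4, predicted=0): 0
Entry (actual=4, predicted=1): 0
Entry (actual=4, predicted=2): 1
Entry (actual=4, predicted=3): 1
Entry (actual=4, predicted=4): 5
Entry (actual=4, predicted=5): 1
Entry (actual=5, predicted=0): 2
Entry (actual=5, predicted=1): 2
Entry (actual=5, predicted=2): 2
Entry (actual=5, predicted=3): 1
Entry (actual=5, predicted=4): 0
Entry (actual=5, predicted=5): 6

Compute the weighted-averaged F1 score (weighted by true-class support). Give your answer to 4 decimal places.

0.5586

Per-class F1 score (2·TP/(2·TP+FP+FN)):
  0: TP=5, FP=0+2+1+0+2=5, FN=3+0+3+5+2=13 → 10/28 = 0.35714
  1: TP=15, FP=3+1+0+0+2=6, FN=0+0+0+1+0=1 → 30/37 = 0.81081
  2: TP=3, FP=0+0+1+1+2=4, FN=2+1+3+0+0=6 → 6/16 = 0.37500
  3: TP=11, FP=3+0+3+1+1=8, FN=1+0+1+0+0=2 → 22/32 = 0.68750
  4: TP=5, FP=5+1+0+0+0=6, FN=0+0+1+1+1=3 → 10/19 = 0.52632
  5: TP=6, FP=2+0+0+0+1=3, FN=2+2+2+1+0=7 → 12/22 = 0.54545
Weighted-F1 score = Σ (supportᵢ/N)·F1 scoreᵢ with N=77: (18/77)·0.35714 + (16/77)·0.81081 + (9/77)·0.37500 + (13/77)·0.68750 + (8/77)·0.52632 + (13/77)·0.54545 = 0.5586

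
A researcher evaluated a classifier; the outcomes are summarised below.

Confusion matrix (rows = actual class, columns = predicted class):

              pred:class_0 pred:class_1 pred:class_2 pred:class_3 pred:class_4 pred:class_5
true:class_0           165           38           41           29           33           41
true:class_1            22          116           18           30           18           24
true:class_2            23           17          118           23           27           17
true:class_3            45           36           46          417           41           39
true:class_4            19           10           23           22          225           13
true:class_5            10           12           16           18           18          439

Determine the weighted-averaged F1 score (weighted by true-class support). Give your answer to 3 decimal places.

Per-class F1 score (2·TP/(2·TP+FP+FN)):
  class_0: TP=165, FP=22+23+45+19+10=119, FN=38+41+29+33+41=182 → 330/631 = 0.5230
  class_1: TP=116, FP=38+17+36+10+12=113, FN=22+18+30+18+24=112 → 232/457 = 0.5077
  class_2: TP=118, FP=41+18+46+23+16=144, FN=23+17+23+27+17=107 → 236/487 = 0.4846
  class_3: TP=417, FP=29+30+23+22+18=122, FN=45+36+46+41+39=207 → 834/1163 = 0.7171
  class_4: TP=225, FP=33+18+27+41+18=137, FN=19+10+23+22+13=87 → 450/674 = 0.6677
  class_5: TP=439, FP=41+24+17+39+13=134, FN=10+12+16+18+18=74 → 878/1086 = 0.8085
Weighted-F1 score = Σ (supportᵢ/N)·F1 scoreᵢ with N=2249: (347/2249)·0.5230 + (228/2249)·0.5077 + (225/2249)·0.4846 + (624/2249)·0.7171 + (312/2249)·0.6677 + (513/2249)·0.8085 = 0.657

0.657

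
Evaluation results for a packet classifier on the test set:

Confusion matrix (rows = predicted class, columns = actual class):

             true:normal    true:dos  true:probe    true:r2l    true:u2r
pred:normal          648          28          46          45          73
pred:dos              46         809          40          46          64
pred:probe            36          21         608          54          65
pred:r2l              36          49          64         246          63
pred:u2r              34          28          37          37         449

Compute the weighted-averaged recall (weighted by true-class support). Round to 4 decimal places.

Per-class recall (TP/(TP+FN)):
  normal: TP=648, FN=46+36+36+34=152 → 648/800 = 0.81000
  dos: TP=809, FN=28+21+49+28=126 → 809/935 = 0.86524
  probe: TP=608, FN=46+40+64+37=187 → 608/795 = 0.76478
  r2l: TP=246, FN=45+46+54+37=182 → 246/428 = 0.57477
  u2r: TP=449, FN=73+64+65+63=265 → 449/714 = 0.62885
Weighted-recall = Σ (supportᵢ/N)·recallᵢ with N=3672: (800/3672)·0.81000 + (935/3672)·0.86524 + (795/3672)·0.76478 + (428/3672)·0.57477 + (714/3672)·0.62885 = 0.7516

0.7516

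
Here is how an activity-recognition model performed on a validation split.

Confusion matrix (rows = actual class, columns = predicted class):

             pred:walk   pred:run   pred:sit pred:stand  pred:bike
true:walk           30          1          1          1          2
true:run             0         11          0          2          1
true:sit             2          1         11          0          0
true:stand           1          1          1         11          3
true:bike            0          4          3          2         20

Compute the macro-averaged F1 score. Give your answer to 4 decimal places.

0.7394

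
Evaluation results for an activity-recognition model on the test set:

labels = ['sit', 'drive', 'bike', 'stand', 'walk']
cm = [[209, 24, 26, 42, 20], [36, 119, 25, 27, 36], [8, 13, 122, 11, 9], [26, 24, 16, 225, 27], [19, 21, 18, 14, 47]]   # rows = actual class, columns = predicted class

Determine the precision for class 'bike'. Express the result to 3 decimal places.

0.589

Treat 'bike' as positive and all other classes as negative.
precision = TP/(TP+FP).
bike: TP=122, FP=26+25+16+18=85 → 122/207 = 0.5894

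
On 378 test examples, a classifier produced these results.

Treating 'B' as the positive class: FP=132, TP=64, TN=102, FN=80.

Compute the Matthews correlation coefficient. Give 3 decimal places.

-0.116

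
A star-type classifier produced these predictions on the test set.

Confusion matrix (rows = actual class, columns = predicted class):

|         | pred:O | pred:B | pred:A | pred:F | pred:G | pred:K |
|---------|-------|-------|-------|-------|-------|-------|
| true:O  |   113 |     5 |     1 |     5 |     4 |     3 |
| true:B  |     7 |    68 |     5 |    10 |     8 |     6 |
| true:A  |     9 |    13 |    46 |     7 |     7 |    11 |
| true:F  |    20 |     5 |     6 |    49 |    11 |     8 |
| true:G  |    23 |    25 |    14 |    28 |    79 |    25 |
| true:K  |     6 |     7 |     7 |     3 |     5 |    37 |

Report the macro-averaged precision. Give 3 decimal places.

0.559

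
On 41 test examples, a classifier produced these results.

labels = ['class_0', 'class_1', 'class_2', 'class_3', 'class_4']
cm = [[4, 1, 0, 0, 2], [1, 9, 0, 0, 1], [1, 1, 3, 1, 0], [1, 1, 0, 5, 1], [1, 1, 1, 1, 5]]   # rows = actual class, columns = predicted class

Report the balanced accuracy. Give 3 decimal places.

0.614

Balanced accuracy = mean of per-class recall.
  class_0: recall = 4/7 = 0.5714
  class_1: recall = 9/11 = 0.8182
  class_2: recall = 3/6 = 0.5000
  class_3: recall = 5/8 = 0.6250
  class_4: recall = 5/9 = 0.5556
Mean = (0.5714 + 0.8182 + 0.5000 + 0.6250 + 0.5556) / 5 = 0.614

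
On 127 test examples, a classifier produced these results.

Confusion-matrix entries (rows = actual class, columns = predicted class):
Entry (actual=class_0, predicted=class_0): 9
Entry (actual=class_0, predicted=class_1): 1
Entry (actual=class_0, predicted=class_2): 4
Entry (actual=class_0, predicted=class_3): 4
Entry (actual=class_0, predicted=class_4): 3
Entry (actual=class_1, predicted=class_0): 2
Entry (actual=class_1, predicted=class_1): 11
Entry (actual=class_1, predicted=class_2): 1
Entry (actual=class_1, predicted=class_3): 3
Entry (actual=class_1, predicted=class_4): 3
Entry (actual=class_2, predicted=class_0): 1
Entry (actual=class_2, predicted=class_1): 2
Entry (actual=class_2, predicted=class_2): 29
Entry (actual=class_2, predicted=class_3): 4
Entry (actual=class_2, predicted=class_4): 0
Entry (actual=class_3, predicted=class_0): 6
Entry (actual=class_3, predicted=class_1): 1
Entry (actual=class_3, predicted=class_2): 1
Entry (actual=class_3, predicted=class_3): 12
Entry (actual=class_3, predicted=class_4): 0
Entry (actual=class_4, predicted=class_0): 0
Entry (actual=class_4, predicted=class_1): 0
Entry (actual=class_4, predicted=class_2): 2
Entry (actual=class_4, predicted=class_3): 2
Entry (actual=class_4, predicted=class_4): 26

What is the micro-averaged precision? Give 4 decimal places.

Micro-averaging pools counts across classes: ΣTP=87, ΣFP=40, ΣFN=40.
Micro-precision = TP/(TP+FP) on pooled counts = 0.6850 (equals overall accuracy in single-label multiclass).

0.6850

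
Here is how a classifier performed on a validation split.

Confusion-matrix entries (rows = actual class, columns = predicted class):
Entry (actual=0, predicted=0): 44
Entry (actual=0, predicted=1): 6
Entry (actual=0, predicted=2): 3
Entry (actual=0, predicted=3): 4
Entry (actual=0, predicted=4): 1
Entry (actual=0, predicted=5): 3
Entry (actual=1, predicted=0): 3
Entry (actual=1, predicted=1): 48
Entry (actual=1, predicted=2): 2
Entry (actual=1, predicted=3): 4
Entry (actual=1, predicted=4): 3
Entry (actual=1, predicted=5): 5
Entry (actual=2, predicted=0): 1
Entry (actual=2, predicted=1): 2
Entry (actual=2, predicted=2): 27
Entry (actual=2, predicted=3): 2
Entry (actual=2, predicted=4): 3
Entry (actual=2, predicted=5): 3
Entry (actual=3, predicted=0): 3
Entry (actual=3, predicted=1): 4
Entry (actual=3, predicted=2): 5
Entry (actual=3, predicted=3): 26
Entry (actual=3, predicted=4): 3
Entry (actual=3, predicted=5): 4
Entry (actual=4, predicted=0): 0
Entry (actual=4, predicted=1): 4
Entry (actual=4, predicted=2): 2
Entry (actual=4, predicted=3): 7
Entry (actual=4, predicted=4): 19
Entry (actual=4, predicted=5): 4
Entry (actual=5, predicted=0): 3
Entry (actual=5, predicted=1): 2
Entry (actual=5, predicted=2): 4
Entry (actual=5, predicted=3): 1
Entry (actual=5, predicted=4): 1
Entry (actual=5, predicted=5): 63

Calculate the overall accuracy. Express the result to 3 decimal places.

0.712

Accuracy = trace / total = (44+48+27+26+19+63=227) / 319 = 227/319 = 0.712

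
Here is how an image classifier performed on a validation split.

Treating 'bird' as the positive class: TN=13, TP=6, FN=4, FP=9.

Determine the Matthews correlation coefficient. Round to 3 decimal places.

0.177

MCC = (TP·TN − FP·FN) / √((TP+FP)(TP+FN)(TN+FP)(TN+FN))
Numerator = 6·13 − 9·4 = 42
Denominator = √(15·10·22·17) = √56100 = 236.8544
MCC = 42 / 236.8544 = 0.177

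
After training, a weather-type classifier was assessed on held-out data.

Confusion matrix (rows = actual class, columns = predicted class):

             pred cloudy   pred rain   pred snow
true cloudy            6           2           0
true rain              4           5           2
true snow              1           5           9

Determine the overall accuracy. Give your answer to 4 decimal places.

Accuracy = trace / total = (6+5+9=20) / 34 = 20/34 = 0.5882

0.5882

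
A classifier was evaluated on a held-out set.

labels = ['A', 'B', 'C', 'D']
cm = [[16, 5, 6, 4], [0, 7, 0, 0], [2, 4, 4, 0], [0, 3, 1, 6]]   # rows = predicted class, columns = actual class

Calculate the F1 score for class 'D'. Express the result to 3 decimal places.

0.600

One-vs-rest for 'D': TP = diagonal; FP = other classes predicted 'D'; FN = 'D' predicted as other.
F1 score = 2·TP/(2·TP+FP+FN).
D: TP=6, FP=0+3+1=4, FN=4+0+0=4 → 12/20 = 0.6000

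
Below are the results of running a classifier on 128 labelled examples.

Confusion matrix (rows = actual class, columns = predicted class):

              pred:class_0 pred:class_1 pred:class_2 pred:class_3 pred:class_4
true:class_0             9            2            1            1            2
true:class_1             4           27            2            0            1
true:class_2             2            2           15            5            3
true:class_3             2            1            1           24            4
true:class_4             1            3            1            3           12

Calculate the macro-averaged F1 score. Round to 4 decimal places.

0.6553

Per-class F1 score (2·TP/(2·TP+FP+FN)):
  class_0: TP=9, FP=4+2+2+1=9, FN=2+1+1+2=6 → 18/33 = 0.54545
  class_1: TP=27, FP=2+2+1+3=8, FN=4+2+0+1=7 → 54/69 = 0.78261
  class_2: TP=15, FP=1+2+1+1=5, FN=2+2+5+3=12 → 30/47 = 0.63830
  class_3: TP=24, FP=1+0+5+3=9, FN=2+1+1+4=8 → 48/65 = 0.73846
  class_4: TP=12, FP=2+1+3+4=10, FN=1+3+1+3=8 → 24/42 = 0.57143
Macro-F1 score = mean = (0.54545 + 0.78261 + 0.63830 + 0.73846 + 0.57143) / 5 = 0.6553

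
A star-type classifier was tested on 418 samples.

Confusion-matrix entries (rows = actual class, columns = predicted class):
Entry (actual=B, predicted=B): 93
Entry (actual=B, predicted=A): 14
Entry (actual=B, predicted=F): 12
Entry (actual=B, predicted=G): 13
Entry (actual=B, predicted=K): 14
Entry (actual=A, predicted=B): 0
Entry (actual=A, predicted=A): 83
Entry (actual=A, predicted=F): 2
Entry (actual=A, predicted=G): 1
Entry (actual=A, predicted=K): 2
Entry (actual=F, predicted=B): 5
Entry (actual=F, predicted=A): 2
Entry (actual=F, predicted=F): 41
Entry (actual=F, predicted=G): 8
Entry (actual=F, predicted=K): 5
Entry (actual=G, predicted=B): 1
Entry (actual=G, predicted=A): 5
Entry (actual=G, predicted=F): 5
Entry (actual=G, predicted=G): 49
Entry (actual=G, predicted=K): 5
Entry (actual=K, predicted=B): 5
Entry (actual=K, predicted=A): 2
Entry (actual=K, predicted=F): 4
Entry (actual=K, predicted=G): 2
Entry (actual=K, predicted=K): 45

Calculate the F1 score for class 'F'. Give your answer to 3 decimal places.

F1 score = 2·TP/(2·TP+FP+FN).
F: TP=41, FP=12+2+5+4=23, FN=5+2+8+5=20 → 82/125 = 0.6560

0.656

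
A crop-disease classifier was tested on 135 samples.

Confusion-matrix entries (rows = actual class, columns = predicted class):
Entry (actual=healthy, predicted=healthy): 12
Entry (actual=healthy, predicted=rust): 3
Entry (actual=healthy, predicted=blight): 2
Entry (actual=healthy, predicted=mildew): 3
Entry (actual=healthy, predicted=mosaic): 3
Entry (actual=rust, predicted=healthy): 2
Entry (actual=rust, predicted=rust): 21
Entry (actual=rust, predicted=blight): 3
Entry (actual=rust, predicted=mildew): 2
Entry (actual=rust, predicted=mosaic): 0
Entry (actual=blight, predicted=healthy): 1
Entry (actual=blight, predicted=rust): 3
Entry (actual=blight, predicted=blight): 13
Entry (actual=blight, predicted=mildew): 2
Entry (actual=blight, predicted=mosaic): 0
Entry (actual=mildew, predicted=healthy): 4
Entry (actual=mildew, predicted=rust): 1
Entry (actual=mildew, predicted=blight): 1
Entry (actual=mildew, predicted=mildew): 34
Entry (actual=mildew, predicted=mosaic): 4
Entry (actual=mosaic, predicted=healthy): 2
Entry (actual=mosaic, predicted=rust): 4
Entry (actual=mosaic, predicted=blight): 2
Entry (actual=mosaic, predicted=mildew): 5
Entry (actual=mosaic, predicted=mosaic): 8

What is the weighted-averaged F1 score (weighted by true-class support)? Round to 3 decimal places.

0.645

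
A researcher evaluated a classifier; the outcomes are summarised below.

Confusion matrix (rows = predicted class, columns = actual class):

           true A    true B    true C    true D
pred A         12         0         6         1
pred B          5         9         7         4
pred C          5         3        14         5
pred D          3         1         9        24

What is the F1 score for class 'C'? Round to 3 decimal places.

Treat 'C' as positive and all other classes as negative.
F1 score = 2·TP/(2·TP+FP+FN).
C: TP=14, FP=5+3+5=13, FN=6+7+9=22 → 28/63 = 0.4444

0.444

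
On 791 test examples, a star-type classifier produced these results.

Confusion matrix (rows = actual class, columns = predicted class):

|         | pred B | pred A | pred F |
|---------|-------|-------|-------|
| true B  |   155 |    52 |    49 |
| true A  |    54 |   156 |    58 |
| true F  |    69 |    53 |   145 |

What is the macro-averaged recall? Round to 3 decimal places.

Per-class recall (TP/(TP+FN)):
  B: TP=155, FN=52+49=101 → 155/256 = 0.6055
  A: TP=156, FN=54+58=112 → 156/268 = 0.5821
  F: TP=145, FN=69+53=122 → 145/267 = 0.5431
Macro-recall = mean = (0.6055 + 0.5821 + 0.5431) / 3 = 0.577

0.577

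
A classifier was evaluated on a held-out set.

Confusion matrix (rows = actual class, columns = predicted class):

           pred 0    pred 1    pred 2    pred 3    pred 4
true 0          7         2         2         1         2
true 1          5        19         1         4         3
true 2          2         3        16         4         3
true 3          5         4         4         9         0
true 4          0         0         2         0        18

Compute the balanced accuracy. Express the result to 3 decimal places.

0.595

Balanced accuracy = mean of per-class recall.
  0: recall = 7/14 = 0.5000
  1: recall = 19/32 = 0.5938
  2: recall = 16/28 = 0.5714
  3: recall = 9/22 = 0.4091
  4: recall = 18/20 = 0.9000
Mean = (0.5000 + 0.5938 + 0.5714 + 0.4091 + 0.9000) / 5 = 0.595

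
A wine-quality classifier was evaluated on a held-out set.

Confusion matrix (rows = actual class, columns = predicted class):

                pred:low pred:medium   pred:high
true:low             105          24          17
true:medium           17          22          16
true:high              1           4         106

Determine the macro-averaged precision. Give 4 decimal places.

Per-class precision (TP/(TP+FP)):
  low: TP=105, FP=17+1=18 → 105/123 = 0.85366
  medium: TP=22, FP=24+4=28 → 22/50 = 0.44000
  high: TP=106, FP=17+16=33 → 106/139 = 0.76259
Macro-precision = mean = (0.85366 + 0.44000 + 0.76259) / 3 = 0.6854

0.6854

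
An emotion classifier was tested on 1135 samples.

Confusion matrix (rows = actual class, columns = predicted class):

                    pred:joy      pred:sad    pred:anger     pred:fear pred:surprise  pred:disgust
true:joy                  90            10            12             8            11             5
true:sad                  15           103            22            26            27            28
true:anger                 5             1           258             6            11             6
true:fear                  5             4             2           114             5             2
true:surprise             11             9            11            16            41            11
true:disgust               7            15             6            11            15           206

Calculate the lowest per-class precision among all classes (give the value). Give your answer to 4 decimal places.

0.3727

Per-class precision (TP/(TP+FP)):
  joy: TP=90, FP=15+5+5+11+7=43 → 90/133 = 0.67669
  sad: TP=103, FP=10+1+4+9+15=39 → 103/142 = 0.72535
  anger: TP=258, FP=12+22+2+11+6=53 → 258/311 = 0.82958
  fear: TP=114, FP=8+26+6+16+11=67 → 114/181 = 0.62983
  surprise: TP=41, FP=11+27+11+5+15=69 → 41/110 = 0.37273
  disgust: TP=206, FP=5+28+6+2+11=52 → 206/258 = 0.79845
Lowest is class 'surprise' with precision = 0.3727.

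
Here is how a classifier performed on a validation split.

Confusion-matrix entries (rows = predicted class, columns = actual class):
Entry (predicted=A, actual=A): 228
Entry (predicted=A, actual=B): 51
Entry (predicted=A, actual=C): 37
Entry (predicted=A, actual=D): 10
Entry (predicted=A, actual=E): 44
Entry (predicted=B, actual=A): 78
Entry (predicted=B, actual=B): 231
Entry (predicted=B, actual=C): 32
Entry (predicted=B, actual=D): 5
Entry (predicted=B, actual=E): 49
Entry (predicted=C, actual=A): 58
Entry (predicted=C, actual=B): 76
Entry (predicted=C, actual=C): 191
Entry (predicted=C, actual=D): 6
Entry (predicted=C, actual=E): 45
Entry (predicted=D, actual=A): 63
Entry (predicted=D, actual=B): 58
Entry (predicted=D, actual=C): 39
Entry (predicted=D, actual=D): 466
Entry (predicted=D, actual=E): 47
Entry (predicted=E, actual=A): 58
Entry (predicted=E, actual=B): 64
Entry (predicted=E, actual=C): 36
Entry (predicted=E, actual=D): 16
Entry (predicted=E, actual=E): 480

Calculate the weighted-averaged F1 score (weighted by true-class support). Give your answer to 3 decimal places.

0.638

Per-class F1 score (2·TP/(2·TP+FP+FN)):
  A: TP=228, FP=51+37+10+44=142, FN=78+58+63+58=257 → 456/855 = 0.5333
  B: TP=231, FP=78+32+5+49=164, FN=51+76+58+64=249 → 462/875 = 0.5280
  C: TP=191, FP=58+76+6+45=185, FN=37+32+39+36=144 → 382/711 = 0.5373
  D: TP=466, FP=63+58+39+47=207, FN=10+5+6+16=37 → 932/1176 = 0.7925
  E: TP=480, FP=58+64+36+16=174, FN=44+49+45+47=185 → 960/1319 = 0.7278
Weighted-F1 score = Σ (supportᵢ/N)·F1 scoreᵢ with N=2468: (485/2468)·0.5333 + (480/2468)·0.5280 + (335/2468)·0.5373 + (503/2468)·0.7925 + (665/2468)·0.7278 = 0.638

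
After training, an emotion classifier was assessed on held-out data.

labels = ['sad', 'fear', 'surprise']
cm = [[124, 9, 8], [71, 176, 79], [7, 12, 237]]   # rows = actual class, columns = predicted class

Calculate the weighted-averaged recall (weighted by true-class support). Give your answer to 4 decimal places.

Per-class recall (TP/(TP+FN)):
  sad: TP=124, FN=9+8=17 → 124/141 = 0.87943
  fear: TP=176, FN=71+79=150 → 176/326 = 0.53988
  surprise: TP=237, FN=7+12=19 → 237/256 = 0.92578
Weighted-recall = Σ (supportᵢ/N)·recallᵢ with N=723: (141/723)·0.87943 + (326/723)·0.53988 + (256/723)·0.92578 = 0.7427

0.7427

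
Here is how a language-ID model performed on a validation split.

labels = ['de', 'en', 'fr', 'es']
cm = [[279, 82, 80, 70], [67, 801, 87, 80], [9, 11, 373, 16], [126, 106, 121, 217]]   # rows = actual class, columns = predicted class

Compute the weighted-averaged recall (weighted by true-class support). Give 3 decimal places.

0.661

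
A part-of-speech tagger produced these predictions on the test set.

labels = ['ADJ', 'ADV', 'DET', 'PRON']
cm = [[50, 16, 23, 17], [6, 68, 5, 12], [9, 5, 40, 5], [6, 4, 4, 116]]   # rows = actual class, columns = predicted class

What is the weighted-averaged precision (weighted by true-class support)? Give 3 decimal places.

Per-class precision (TP/(TP+FP)):
  ADJ: TP=50, FP=6+9+6=21 → 50/71 = 0.7042
  ADV: TP=68, FP=16+5+4=25 → 68/93 = 0.7312
  DET: TP=40, FP=23+5+4=32 → 40/72 = 0.5556
  PRON: TP=116, FP=17+12+5=34 → 116/150 = 0.7733
Weighted-precision = Σ (supportᵢ/N)·precisionᵢ with N=386: (106/386)·0.7042 + (91/386)·0.7312 + (59/386)·0.5556 + (130/386)·0.7733 = 0.711

0.711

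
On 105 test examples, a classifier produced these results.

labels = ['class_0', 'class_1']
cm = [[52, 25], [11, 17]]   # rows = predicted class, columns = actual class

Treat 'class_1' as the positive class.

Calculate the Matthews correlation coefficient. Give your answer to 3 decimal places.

0.255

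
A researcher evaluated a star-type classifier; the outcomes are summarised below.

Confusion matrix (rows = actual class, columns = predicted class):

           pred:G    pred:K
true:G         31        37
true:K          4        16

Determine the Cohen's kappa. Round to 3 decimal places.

0.162

Observed agreement pₒ = trace/N = 47/88 = 0.5341
Expected agreement pₑ = Σ (rowᵢ·colᵢ)/N² = (68·35 + 20·53)/88² = 0.4442
κ = (pₒ − pₑ)/(1 − pₑ) = (0.5341 − 0.4442)/(1 − 0.4442) = 0.162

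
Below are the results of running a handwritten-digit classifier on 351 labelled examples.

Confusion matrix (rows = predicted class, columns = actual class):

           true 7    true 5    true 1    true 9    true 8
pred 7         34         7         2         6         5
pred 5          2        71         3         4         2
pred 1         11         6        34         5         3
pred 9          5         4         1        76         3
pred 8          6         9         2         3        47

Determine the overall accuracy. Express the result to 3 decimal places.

0.746

Accuracy = trace / total = (34+71+34+76+47=262) / 351 = 262/351 = 0.746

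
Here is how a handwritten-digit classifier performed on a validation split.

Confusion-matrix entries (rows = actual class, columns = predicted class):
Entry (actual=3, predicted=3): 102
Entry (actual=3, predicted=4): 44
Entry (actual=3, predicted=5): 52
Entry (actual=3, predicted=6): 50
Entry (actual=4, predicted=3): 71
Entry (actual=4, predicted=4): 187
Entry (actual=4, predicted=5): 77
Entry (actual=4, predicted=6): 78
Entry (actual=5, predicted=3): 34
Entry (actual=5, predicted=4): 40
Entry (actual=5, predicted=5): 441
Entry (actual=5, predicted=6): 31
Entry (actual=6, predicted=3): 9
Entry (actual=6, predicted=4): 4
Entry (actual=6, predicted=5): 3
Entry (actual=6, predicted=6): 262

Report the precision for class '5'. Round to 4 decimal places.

0.7696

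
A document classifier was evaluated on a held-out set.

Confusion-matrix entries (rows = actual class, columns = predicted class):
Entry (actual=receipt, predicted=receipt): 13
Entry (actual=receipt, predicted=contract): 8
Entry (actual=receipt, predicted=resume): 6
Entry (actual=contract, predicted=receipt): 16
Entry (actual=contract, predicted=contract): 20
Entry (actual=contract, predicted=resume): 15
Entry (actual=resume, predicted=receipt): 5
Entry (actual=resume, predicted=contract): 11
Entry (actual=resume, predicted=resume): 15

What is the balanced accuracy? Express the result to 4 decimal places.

Balanced accuracy = mean of per-class recall.
  receipt: recall = 13/27 = 0.48148
  contract: recall = 20/51 = 0.39216
  resume: recall = 15/31 = 0.48387
Mean = (0.48148 + 0.39216 + 0.48387) / 3 = 0.4525

0.4525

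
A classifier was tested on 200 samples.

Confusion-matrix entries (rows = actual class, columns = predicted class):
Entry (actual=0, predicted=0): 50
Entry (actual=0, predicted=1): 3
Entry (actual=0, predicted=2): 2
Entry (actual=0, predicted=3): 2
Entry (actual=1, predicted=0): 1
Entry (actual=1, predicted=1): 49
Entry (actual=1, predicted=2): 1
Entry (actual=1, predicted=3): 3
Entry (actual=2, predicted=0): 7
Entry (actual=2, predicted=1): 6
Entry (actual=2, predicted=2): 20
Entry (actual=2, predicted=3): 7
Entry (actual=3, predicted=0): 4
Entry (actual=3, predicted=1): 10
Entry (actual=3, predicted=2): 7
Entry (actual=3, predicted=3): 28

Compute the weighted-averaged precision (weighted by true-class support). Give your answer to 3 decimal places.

0.729

Per-class precision (TP/(TP+FP)):
  0: TP=50, FP=1+7+4=12 → 50/62 = 0.8065
  1: TP=49, FP=3+6+10=19 → 49/68 = 0.7206
  2: TP=20, FP=2+1+7=10 → 20/30 = 0.6667
  3: TP=28, FP=2+3+7=12 → 28/40 = 0.7000
Weighted-precision = Σ (supportᵢ/N)·precisionᵢ with N=200: (57/200)·0.8065 + (54/200)·0.7206 + (40/200)·0.6667 + (49/200)·0.7000 = 0.729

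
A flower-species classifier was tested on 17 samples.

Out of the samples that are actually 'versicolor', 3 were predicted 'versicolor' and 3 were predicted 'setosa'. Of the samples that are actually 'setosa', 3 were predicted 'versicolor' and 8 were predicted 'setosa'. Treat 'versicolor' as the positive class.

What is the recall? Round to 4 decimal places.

0.5000

Recall = TP/(TP+FN) = 3/(3+3) = 3/6 = 0.5000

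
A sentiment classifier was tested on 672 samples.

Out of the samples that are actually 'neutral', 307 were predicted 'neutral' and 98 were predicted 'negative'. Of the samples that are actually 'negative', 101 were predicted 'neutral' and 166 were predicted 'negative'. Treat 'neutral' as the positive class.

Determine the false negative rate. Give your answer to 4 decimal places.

0.2420

FNR = FN/(FN+TP) = 98/(98+307) = 0.2420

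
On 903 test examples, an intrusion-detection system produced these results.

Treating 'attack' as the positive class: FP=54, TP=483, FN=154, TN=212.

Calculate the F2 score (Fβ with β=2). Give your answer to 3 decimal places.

Fβ = (1+β²)·TP / ((1+β²)·TP + β²·FN + FP), with β²=4
= 5·483 / (5·483 + 4·154 + 54) = 0.783

0.783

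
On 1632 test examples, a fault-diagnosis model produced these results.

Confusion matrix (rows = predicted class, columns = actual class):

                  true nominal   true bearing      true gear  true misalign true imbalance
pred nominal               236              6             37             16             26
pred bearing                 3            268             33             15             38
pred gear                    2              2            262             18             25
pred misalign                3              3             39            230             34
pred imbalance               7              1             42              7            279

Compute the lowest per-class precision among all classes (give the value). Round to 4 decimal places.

Per-class precision (TP/(TP+FP)):
  nominal: TP=236, FP=6+37+16+26=85 → 236/321 = 0.73520
  bearing: TP=268, FP=3+33+15+38=89 → 268/357 = 0.75070
  gear: TP=262, FP=2+2+18+25=47 → 262/309 = 0.84790
  misalign: TP=230, FP=3+3+39+34=79 → 230/309 = 0.74434
  imbalance: TP=279, FP=7+1+42+7=57 → 279/336 = 0.83036
Lowest is class 'nominal' with precision = 0.7352.

0.7352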